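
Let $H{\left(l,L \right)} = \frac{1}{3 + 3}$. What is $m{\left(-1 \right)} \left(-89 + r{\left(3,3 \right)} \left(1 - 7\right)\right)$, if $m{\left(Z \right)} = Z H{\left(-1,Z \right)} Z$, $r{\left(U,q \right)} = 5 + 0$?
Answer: $- \frac{119}{6} \approx -19.833$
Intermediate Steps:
$r{\left(U,q \right)} = 5$
$H{\left(l,L \right)} = \frac{1}{6}$
$m{\left(Z \right)} = \frac{Z^{2}}{6}$ ($m{\left(Z \right)} = Z \frac{1}{6} Z = \frac{Z}{6} Z = \frac{Z^{2}}{6}$)
$m{\left(-1 \right)} \left(-89 + r{\left(3,3 \right)} \left(1 - 7\right)\right) = \frac{\left(-1\right)^{2}}{6} \left(-89 + 5 \left(1 - 7\right)\right) = \frac{1}{6} \cdot 1 \left(-89 + 5 \left(-6\right)\right) = \frac{-89 - 30}{6} = \frac{1}{6} \left(-119\right) = - \frac{119}{6}$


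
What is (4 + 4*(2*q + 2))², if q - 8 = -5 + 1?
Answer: 1936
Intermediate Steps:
q = 4 (q = 8 + (-5 + 1) = 8 - 4 = 4)
(4 + 4*(2*q + 2))² = (4 + 4*(2*4 + 2))² = (4 + 4*(8 + 2))² = (4 + 4*10)² = (4 + 40)² = 44² = 1936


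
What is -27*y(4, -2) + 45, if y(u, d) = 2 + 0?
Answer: -9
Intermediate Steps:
y(u, d) = 2
-27*y(4, -2) + 45 = -27*2 + 45 = -54 + 45 = -9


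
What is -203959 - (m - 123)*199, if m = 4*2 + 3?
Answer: -181671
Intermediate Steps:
m = 11 (m = 8 + 3 = 11)
-203959 - (m - 123)*199 = -203959 - (11 - 123)*199 = -203959 - (-112)*199 = -203959 - 1*(-22288) = -203959 + 22288 = -181671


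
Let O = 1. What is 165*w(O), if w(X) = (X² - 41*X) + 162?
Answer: 20130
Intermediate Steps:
w(X) = 162 + X² - 41*X
165*w(O) = 165*(162 + 1² - 41*1) = 165*(162 + 1 - 41) = 165*122 = 20130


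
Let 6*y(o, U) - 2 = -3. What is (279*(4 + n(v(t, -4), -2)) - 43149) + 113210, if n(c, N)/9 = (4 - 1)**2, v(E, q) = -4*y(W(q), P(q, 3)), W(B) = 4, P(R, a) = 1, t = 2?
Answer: 93776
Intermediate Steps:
y(o, U) = -1/6 (y(o, U) = 1/3 + (1/6)*(-3) = 1/3 - 1/2 = -1/6)
v(E, q) = 2/3 (v(E, q) = -4*(-1/6) = 2/3)
n(c, N) = 81 (n(c, N) = 9*(4 - 1)**2 = 9*3**2 = 9*9 = 81)
(279*(4 + n(v(t, -4), -2)) - 43149) + 113210 = (279*(4 + 81) - 43149) + 113210 = (279*85 - 43149) + 113210 = (23715 - 43149) + 113210 = -19434 + 113210 = 93776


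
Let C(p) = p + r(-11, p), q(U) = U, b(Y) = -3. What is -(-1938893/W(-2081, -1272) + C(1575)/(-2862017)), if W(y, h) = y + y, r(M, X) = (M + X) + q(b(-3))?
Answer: -5549131675149/11911714754 ≈ -465.85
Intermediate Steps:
r(M, X) = -3 + M + X (r(M, X) = (M + X) - 3 = -3 + M + X)
W(y, h) = 2*y
C(p) = -14 + 2*p (C(p) = p + (-3 - 11 + p) = p + (-14 + p) = -14 + 2*p)
-(-1938893/W(-2081, -1272) + C(1575)/(-2862017)) = -(-1938893/(2*(-2081)) + (-14 + 2*1575)/(-2862017)) = -(-1938893/(-4162) + (-14 + 3150)*(-1/2862017)) = -(-1938893*(-1/4162) + 3136*(-1/2862017)) = -(1938893/4162 - 3136/2862017) = -1*5549131675149/11911714754 = -5549131675149/11911714754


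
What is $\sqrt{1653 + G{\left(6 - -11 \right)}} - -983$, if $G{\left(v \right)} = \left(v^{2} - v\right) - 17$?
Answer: $983 + 6 \sqrt{53} \approx 1026.7$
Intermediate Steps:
$G{\left(v \right)} = -17 + v^{2} - v$
$\sqrt{1653 + G{\left(6 - -11 \right)}} - -983 = \sqrt{1653 - \left(23 + 11 - \left(6 - -11\right)^{2}\right)} - -983 = \sqrt{1653 - \left(34 - \left(6 + 11\right)^{2}\right)} + 983 = \sqrt{1653 - \left(34 - 289\right)} + 983 = \sqrt{1653 - -255} + 983 = \sqrt{1653 + 255} + 983 = \sqrt{1908} + 983 = 6 \sqrt{53} + 983 = 983 + 6 \sqrt{53}$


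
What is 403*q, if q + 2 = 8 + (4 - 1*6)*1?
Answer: 1612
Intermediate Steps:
q = 4 (q = -2 + (8 + (4 - 1*6)*1) = -2 + (8 + (4 - 6)*1) = -2 + (8 - 2*1) = -2 + (8 - 2) = -2 + 6 = 4)
403*q = 403*4 = 1612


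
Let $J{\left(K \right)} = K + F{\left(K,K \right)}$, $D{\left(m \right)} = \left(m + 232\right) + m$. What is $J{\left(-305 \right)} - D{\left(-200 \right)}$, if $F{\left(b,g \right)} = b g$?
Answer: $92888$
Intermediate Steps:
$D{\left(m \right)} = 232 + 2 m$ ($D{\left(m \right)} = \left(232 + m\right) + m = 232 + 2 m$)
$J{\left(K \right)} = K + K^{2}$ ($J{\left(K \right)} = K + K K = K + K^{2}$)
$J{\left(-305 \right)} - D{\left(-200 \right)} = - 305 \left(1 - 305\right) - \left(232 + 2 \left(-200\right)\right) = \left(-305\right) \left(-304\right) - \left(232 - 400\right) = 92720 - -168 = 92720 + 168 = 92888$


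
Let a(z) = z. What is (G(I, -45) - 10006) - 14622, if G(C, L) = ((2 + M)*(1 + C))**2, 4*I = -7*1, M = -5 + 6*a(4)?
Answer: -390079/16 ≈ -24380.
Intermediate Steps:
M = 19 (M = -5 + 6*4 = -5 + 24 = 19)
I = -7/4 (I = (-7*1)/4 = (1/4)*(-7) = -7/4 ≈ -1.7500)
G(C, L) = (21 + 21*C)**2 (G(C, L) = ((2 + 19)*(1 + C))**2 = (21*(1 + C))**2 = (21 + 21*C)**2)
(G(I, -45) - 10006) - 14622 = (441*(1 - 7/4)**2 - 10006) - 14622 = (441*(-3/4)**2 - 10006) - 14622 = (441*(9/16) - 10006) - 14622 = (3969/16 - 10006) - 14622 = -156127/16 - 14622 = -390079/16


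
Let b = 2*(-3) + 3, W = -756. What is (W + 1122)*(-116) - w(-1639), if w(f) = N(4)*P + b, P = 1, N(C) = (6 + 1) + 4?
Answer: -42464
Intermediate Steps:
N(C) = 11 (N(C) = 7 + 4 = 11)
b = -3 (b = -6 + 3 = -3)
w(f) = 8 (w(f) = 11*1 - 3 = 11 - 3 = 8)
(W + 1122)*(-116) - w(-1639) = (-756 + 1122)*(-116) - 1*8 = 366*(-116) - 8 = -42456 - 8 = -42464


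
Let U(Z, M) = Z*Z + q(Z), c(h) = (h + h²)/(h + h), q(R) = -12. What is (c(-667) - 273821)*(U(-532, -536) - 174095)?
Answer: -29860031218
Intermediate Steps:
c(h) = (h + h²)/(2*h) (c(h) = (h + h²)/((2*h)) = (h + h²)*(1/(2*h)) = (h + h²)/(2*h))
U(Z, M) = -12 + Z² (U(Z, M) = Z*Z - 12 = Z² - 12 = -12 + Z²)
(c(-667) - 273821)*(U(-532, -536) - 174095) = ((½ + (½)*(-667)) - 273821)*((-12 + (-532)²) - 174095) = ((½ - 667/2) - 273821)*((-12 + 283024) - 174095) = (-333 - 273821)*(283012 - 174095) = -274154*108917 = -29860031218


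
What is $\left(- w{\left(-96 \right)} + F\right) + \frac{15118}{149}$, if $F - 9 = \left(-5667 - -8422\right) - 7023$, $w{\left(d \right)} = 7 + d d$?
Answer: $- \frac{1993700}{149} \approx -13381.0$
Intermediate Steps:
$w{\left(d \right)} = 7 + d^{2}$
$F = -4259$ ($F = 9 - 4268 = -4259$)
$\left(- w{\left(-96 \right)} + F\right) + \frac{15118}{149} = \left(- (7 + \left(-96\right)^{2}) - 4259\right) + \frac{15118}{149} = \left(- (7 + 9216) - 4259\right) + 15118 \cdot \frac{1}{149} = \left(\left(-1\right) 9223 - 4259\right) + \frac{15118}{149} = \left(-9223 - 4259\right) + \frac{15118}{149} = -13482 + \frac{15118}{149} = - \frac{1993700}{149}$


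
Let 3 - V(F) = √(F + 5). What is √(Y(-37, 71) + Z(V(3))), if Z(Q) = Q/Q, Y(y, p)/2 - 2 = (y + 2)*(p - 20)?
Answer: I*√3565 ≈ 59.708*I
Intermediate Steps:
Y(y, p) = 4 + 2*(-20 + p)*(2 + y) (Y(y, p) = 4 + 2*((y + 2)*(p - 20)) = 4 + 2*((2 + y)*(-20 + p)) = 4 + 2*((-20 + p)*(2 + y)) = 4 + 2*(-20 + p)*(2 + y))
V(F) = 3 - √(5 + F) (V(F) = 3 - √(F + 5) = 3 - √(5 + F))
Z(Q) = 1
√(Y(-37, 71) + Z(V(3))) = √((-76 - 40*(-37) + 4*71 + 2*71*(-37)) + 1) = √((-76 + 1480 + 284 - 5254) + 1) = √(-3566 + 1) = √(-3565) = I*√3565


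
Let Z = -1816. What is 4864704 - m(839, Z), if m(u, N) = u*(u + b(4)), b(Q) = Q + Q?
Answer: 4154071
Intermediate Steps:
b(Q) = 2*Q
m(u, N) = u*(8 + u) (m(u, N) = u*(u + 2*4) = u*(u + 8) = u*(8 + u))
4864704 - m(839, Z) = 4864704 - 839*(8 + 839) = 4864704 - 839*847 = 4864704 - 1*710633 = 4864704 - 710633 = 4154071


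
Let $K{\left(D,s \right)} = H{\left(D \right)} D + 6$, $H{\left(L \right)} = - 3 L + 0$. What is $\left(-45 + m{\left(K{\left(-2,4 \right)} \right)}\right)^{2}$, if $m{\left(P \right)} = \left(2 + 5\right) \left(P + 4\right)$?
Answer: $3481$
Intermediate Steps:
$H{\left(L \right)} = - 3 L$
$K{\left(D,s \right)} = 6 - 3 D^{2}$ ($K{\left(D,s \right)} = - 3 D D + 6 = - 3 D^{2} + 6 = 6 - 3 D^{2}$)
$m{\left(P \right)} = 28 + 7 P$ ($m{\left(P \right)} = 7 \left(4 + P\right) = 28 + 7 P$)
$\left(-45 + m{\left(K{\left(-2,4 \right)} \right)}\right)^{2} = \left(-45 + \left(28 + 7 \left(6 - 3 \left(-2\right)^{2}\right)\right)\right)^{2} = \left(-45 + \left(28 + 7 \left(6 - 12\right)\right)\right)^{2} = \left(-45 + \left(28 + 7 \left(-6\right)\right)\right)^{2} = \left(-45 + \left(28 - 42\right)\right)^{2} = \left(-45 - 14\right)^{2} = \left(-59\right)^{2} = 3481$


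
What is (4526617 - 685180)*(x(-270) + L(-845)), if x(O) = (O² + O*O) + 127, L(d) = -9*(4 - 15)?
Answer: 560949679362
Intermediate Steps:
L(d) = 99 (L(d) = -9*(-11) = 99)
x(O) = 127 + 2*O² (x(O) = (O² + O²) + 127 = 2*O² + 127 = 127 + 2*O²)
(4526617 - 685180)*(x(-270) + L(-845)) = (4526617 - 685180)*((127 + 2*(-270)²) + 99) = 3841437*((127 + 2*72900) + 99) = 3841437*((127 + 145800) + 99) = 3841437*(145927 + 99) = 3841437*146026 = 560949679362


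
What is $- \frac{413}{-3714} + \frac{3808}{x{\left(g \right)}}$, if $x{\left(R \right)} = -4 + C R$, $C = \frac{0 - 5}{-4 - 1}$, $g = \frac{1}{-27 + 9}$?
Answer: $- \frac{254542267}{271122} \approx -938.85$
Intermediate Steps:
$g = - \frac{1}{18}$ ($g = \frac{1}{-18} = - \frac{1}{18} \approx -0.055556$)
$C = 1$ ($C = \frac{0 - 5}{-5} = \left(-5\right) \left(- \frac{1}{5}\right) = 1$)
$x{\left(R \right)} = -4 + R$ ($x{\left(R \right)} = -4 + 1 R = -4 + R$)
$- \frac{413}{-3714} + \frac{3808}{x{\left(g \right)}} = - \frac{413}{-3714} + \frac{3808}{-4 - \frac{1}{18}} = \left(-413\right) \left(- \frac{1}{3714}\right) + \frac{3808}{- \frac{73}{18}} = \frac{413}{3714} + 3808 \left(- \frac{18}{73}\right) = \frac{413}{3714} - \frac{68544}{73} = - \frac{254542267}{271122}$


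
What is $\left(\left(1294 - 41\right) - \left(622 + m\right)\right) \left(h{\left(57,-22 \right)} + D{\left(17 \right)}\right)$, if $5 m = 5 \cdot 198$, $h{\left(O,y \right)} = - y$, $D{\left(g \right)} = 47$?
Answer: $29877$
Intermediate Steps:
$m = 198$ ($m = \frac{5 \cdot 198}{5} = \frac{1}{5} \cdot 990 = 198$)
$\left(\left(1294 - 41\right) - \left(622 + m\right)\right) \left(h{\left(57,-22 \right)} + D{\left(17 \right)}\right) = \left(\left(1294 - 41\right) - 820\right) \left(\left(-1\right) \left(-22\right) + 47\right) = \left(1253 - 820\right) \left(22 + 47\right) = \left(1253 - 820\right) 69 = 433 \cdot 69 = 29877$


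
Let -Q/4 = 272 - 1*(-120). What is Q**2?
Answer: 2458624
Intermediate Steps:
Q = -1568 (Q = -4*(272 - 1*(-120)) = -4*(272 + 120) = -4*392 = -1568)
Q**2 = (-1568)**2 = 2458624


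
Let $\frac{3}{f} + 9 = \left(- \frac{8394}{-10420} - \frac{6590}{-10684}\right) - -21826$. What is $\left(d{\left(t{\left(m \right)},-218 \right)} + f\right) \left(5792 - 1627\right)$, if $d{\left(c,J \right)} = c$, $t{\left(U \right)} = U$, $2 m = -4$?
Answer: $- \frac{421501232410685}{50603867022} \approx -8329.4$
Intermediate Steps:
$m = -2$ ($m = \frac{1}{2} \left(-4\right) = -2$)
$f = \frac{6957955}{50603867022}$ ($f = \frac{3}{-9 - - \frac{151874222661}{6957955}} = \frac{3}{-9 + \left(\left(\left(-8394\right) \left(- \frac{1}{10420}\right) - - \frac{3295}{5342}\right) + 21826\right)} = \frac{3}{-9 + \left(\left(\frac{4197}{5210} + \frac{3295}{5342}\right) + 21826\right)} = \frac{3}{-9 + \left(\frac{9896831}{6957955} + 21826\right)} = \frac{3}{-9 + \frac{151874222661}{6957955}} = \frac{3}{\frac{151811601066}{6957955}} = 3 \cdot \frac{6957955}{151811601066} = \frac{6957955}{50603867022} \approx 0.0001375$)
$\left(d{\left(t{\left(m \right)},-218 \right)} + f\right) \left(5792 - 1627\right) = \left(-2 + \frac{6957955}{50603867022}\right) \left(5792 - 1627\right) = \left(- \frac{101200776089}{50603867022}\right) 4165 = - \frac{421501232410685}{50603867022}$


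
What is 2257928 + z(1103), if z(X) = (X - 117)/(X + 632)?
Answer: 3917506066/1735 ≈ 2.2579e+6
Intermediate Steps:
z(X) = (-117 + X)/(632 + X)
2257928 + z(1103) = 2257928 + (-117 + 1103)/(632 + 1103) = 2257928 + 986/1735 = 3917506066/1735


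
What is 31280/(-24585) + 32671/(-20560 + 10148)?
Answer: -225780779/51195804 ≈ -4.4101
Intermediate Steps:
31280/(-24585) + 32671/(-20560 + 10148) = 31280*(-1/24585) + 32671/(-10412) = -6256/4917 + 32671*(-1/10412) = -6256/4917 - 32671/10412 = -225780779/51195804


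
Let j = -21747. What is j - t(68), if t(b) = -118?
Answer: -21629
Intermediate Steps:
j - t(68) = -21747 - 1*(-118) = -21747 + 118 = -21629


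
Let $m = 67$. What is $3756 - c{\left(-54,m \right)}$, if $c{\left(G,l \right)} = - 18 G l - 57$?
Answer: $-61311$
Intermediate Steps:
$c{\left(G,l \right)} = -57 - 18 G l$ ($c{\left(G,l \right)} = - 18 G l - 57 = -57 - 18 G l$)
$3756 - c{\left(-54,m \right)} = 3756 - \left(-57 - \left(-972\right) 67\right) = 3756 - \left(-57 + 65124\right) = 3756 - 65067 = -61311$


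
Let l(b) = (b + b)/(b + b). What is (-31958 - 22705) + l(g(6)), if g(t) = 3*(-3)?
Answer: -54662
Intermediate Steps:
g(t) = -9
l(b) = 1 (l(b) = (2*b)/((2*b)) = (2*b)*(1/(2*b)) = 1)
(-31958 - 22705) + l(g(6)) = (-31958 - 22705) + 1 = -54663 + 1 = -54662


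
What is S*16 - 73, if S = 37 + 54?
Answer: 1383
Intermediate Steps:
S = 91
S*16 - 73 = 91*16 - 73 = 1456 - 73 = 1383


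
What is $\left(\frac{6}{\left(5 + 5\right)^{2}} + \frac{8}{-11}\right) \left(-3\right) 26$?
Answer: $\frac{14313}{275} \approx 52.047$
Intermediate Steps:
$\left(\frac{6}{\left(5 + 5\right)^{2}} + \frac{8}{-11}\right) \left(-3\right) 26 = \left(\frac{6}{10^{2}} + 8 \left(- \frac{1}{11}\right)\right) \left(-3\right) 26 = \left(\frac{6}{100} - \frac{8}{11}\right) \left(-3\right) 26 = \left(6 \cdot \frac{1}{100} - \frac{8}{11}\right) \left(-3\right) 26 = \left(\frac{3}{50} - \frac{8}{11}\right) \left(-3\right) 26 = \left(- \frac{367}{550}\right) \left(-3\right) 26 = \frac{1101}{550} \cdot 26 = \frac{14313}{275}$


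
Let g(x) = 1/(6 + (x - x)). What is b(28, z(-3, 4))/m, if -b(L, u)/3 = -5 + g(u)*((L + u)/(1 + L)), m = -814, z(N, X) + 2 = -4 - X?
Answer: -213/11803 ≈ -0.018046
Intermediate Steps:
z(N, X) = -6 - X (z(N, X) = -2 + (-4 - X) = -6 - X)
g(x) = 1/6 (g(x) = 1/(6 + 0) = 1/6)
b(L, u) = 15 - (L + u)/(2*(1 + L)) (b(L, u) = -3*(-5 + ((L + u)/(1 + L))/6) = -3*(-5 + (L + u)/(6*(1 + L))) = 15 - (L + u)/(2*(1 + L)))
b(28, z(-3, 4))/m = ((30 - (-6 - 1*4) + 29*28)/(2*(1 + 28)))/(-814) = ((1/2)*(30 - (-6 - 4) + 812)/29)*(-1/814) = ((1/2)*(1/29)*(30 - 1*(-10) + 812))*(-1/814) = ((1/2)*(1/29)*(30 + 10 + 812))*(-1/814) = ((1/2)*(1/29)*852)*(-1/814) = (426/29)*(-1/814) = -213/11803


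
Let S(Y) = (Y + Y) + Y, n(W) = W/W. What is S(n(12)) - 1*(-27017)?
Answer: 27020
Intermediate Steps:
n(W) = 1
S(Y) = 3*Y (S(Y) = 2*Y + Y = 3*Y)
S(n(12)) - 1*(-27017) = 3*1 - 1*(-27017) = 3 + 27017 = 27020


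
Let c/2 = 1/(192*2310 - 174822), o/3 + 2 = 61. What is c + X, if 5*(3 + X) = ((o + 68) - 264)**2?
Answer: 46484759/671745 ≈ 69.200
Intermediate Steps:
o = 177 (o = -6 + 3*61 = -6 + 183 = 177)
X = 346/5 (X = -3 + ((177 + 68) - 264)**2/5 = -3 + (245 - 264)**2/5 = -3 + (1/5)*(-19)**2 = -3 + (1/5)*361 = -3 + 361/5 = 346/5 ≈ 69.200)
c = 1/134349 (c = 2/(192*2310 - 174822) = 2/(443520 - 174822) = 2/268698 = 2*(1/268698) = 1/134349 ≈ 7.4433e-6)
c + X = 1/134349 + 346/5 = 46484759/671745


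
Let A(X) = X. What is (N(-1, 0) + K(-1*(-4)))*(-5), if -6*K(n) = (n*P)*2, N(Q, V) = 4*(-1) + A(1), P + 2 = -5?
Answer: -95/3 ≈ -31.667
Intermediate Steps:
P = -7 (P = -2 - 5 = -7)
N(Q, V) = -3 (N(Q, V) = 4*(-1) + 1 = -4 + 1 = -3)
K(n) = 7*n/3 (K(n) = -n*(-7)*2/6 = -(-7*n)*2/6 = -(-7)*n/3 = 7*n/3)
(N(-1, 0) + K(-1*(-4)))*(-5) = (-3 + 7*(-1*(-4))/3)*(-5) = (-3 + (7/3)*4)*(-5) = (-3 + 28/3)*(-5) = (19/3)*(-5) = -95/3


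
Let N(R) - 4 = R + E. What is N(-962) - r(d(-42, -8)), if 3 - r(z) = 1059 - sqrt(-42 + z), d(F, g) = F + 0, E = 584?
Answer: 682 - 2*I*sqrt(21) ≈ 682.0 - 9.1651*I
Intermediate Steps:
d(F, g) = F
N(R) = 588 + R (N(R) = 4 + (R + 584) = 4 + (584 + R) = 588 + R)
r(z) = -1056 + sqrt(-42 + z) (r(z) = 3 - (1059 - sqrt(-42 + z)) = 3 + (-1059 + sqrt(-42 + z)) = -1056 + sqrt(-42 + z))
N(-962) - r(d(-42, -8)) = (588 - 962) - (-1056 + sqrt(-42 - 42)) = -374 - (-1056 + sqrt(-84)) = -374 - (-1056 + 2*I*sqrt(21)) = -374 + (1056 - 2*I*sqrt(21)) = 682 - 2*I*sqrt(21)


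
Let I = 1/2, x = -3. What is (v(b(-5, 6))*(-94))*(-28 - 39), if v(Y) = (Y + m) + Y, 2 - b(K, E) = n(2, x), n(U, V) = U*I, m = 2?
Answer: 25192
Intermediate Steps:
I = 1/2 ≈ 0.50000
n(U, V) = U/2 (n(U, V) = U*(1/2) = U/2)
b(K, E) = 1 (b(K, E) = 2 - 2/2 = 2 - 1*1 = 2 - 1 = 1)
v(Y) = 2 + 2*Y (v(Y) = (Y + 2) + Y = (2 + Y) + Y = 2 + 2*Y)
(v(b(-5, 6))*(-94))*(-28 - 39) = ((2 + 2*1)*(-94))*(-28 - 39) = ((2 + 2)*(-94))*(-67) = (4*(-94))*(-67) = -376*(-67) = 25192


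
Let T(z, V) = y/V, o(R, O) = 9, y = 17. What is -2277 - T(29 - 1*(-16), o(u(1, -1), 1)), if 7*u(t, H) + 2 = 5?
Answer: -20510/9 ≈ -2278.9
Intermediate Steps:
u(t, H) = 3/7 (u(t, H) = -2/7 + (1/7)*5 = -2/7 + 5/7 = 3/7)
T(z, V) = 17/V
-2277 - T(29 - 1*(-16), o(u(1, -1), 1)) = -2277 - 17/9 = -20510/9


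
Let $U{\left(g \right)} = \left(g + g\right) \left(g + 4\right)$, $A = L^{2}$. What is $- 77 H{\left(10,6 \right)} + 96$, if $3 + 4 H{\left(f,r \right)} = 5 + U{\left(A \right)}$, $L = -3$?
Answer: $-4447$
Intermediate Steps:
$A = 9$ ($A = \left(-3\right)^{2} = 9$)
$U{\left(g \right)} = 2 g \left(4 + g\right)$
$H{\left(f,r \right)} = 59$ ($H{\left(f,r \right)} = - \frac{3}{4} + \frac{5 + 2 \cdot 9 \left(4 + 9\right)}{4} = - \frac{3}{4} + \frac{5 + 2 \cdot 9 \cdot 13}{4} = - \frac{3}{4} + \frac{5 + 234}{4} = - \frac{3}{4} + \frac{1}{4} \cdot 239 = - \frac{3}{4} + \frac{239}{4} = 59$)
$- 77 H{\left(10,6 \right)} + 96 = \left(-77\right) 59 + 96 = -4543 + 96 = -4447$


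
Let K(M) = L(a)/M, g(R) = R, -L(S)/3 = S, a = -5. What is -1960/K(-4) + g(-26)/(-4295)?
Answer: 6734638/12885 ≈ 522.67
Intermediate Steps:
L(S) = -3*S
K(M) = 15/M (K(M) = (-3*(-5))/M = 15/M)
-1960/K(-4) + g(-26)/(-4295) = -1960/(15/(-4)) - 26/(-4295) = -1960/(15*(-¼)) - 26*(-1/4295) = -1960/(-15/4) + 26/4295 = -1960*(-4/15) + 26/4295 = 1568/3 + 26/4295 = 6734638/12885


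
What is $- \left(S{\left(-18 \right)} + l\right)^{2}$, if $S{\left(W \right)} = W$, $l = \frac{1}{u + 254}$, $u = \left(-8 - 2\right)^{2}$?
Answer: $- \frac{40589641}{125316} \approx -323.9$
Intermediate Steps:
$u = 100$ ($u = \left(-10\right)^{2} = 100$)
$l = \frac{1}{354}$ ($l = \frac{1}{100 + 254} = \frac{1}{354} \approx 0.0028249$)
$- \left(S{\left(-18 \right)} + l\right)^{2} = - \left(-18 + \frac{1}{354}\right)^{2} = - \left(- \frac{6371}{354}\right)^{2} = \left(-1\right) \frac{40589641}{125316} = - \frac{40589641}{125316}$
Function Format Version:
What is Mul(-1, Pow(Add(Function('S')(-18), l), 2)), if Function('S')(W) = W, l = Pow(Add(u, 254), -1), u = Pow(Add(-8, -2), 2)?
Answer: Rational(-40589641, 125316) ≈ -323.90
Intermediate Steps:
u = 100 (u = Pow(-10, 2) = 100)
l = Rational(1, 354) (l = Pow(Add(100, 254), -1) = Pow(354, -1) = Rational(1, 354) ≈ 0.0028249)
Mul(-1, Pow(Add(Function('S')(-18), l), 2)) = Mul(-1, Pow(Add(-18, Rational(1, 354)), 2)) = Mul(-1, Pow(Rational(-6371, 354), 2)) = Mul(-1, Rational(40589641, 125316)) = Rational(-40589641, 125316)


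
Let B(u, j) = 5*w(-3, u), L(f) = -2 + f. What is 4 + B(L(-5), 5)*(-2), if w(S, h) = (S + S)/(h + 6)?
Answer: -56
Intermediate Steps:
w(S, h) = 2*S/(6 + h) (w(S, h) = (2*S)/(6 + h) = 2*S/(6 + h))
B(u, j) = -30/(6 + u) (B(u, j) = 5*(2*(-3)/(6 + u)) = 5*(-6/(6 + u)) = -30/(6 + u))
4 + B(L(-5), 5)*(-2) = 4 - 30/(6 + (-2 - 5))*(-2) = 4 - 30/(6 - 7)*(-2) = 4 - 30/(-1)*(-2) = 4 - 30*(-1)*(-2) = 4 + 30*(-2) = 4 - 60 = -56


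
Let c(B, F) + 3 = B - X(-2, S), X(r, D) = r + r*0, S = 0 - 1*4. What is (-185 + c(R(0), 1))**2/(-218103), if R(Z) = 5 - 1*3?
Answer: -33856/218103 ≈ -0.15523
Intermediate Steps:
S = -4 (S = 0 - 4 = -4)
R(Z) = 2 (R(Z) = 5 - 3 = 2)
X(r, D) = r (X(r, D) = r + 0 = r)
c(B, F) = -1 + B (c(B, F) = -3 + (B - 1*(-2)) = -3 + (B + 2) = -3 + (2 + B) = -1 + B)
(-185 + c(R(0), 1))**2/(-218103) = (-185 + (-1 + 2))**2/(-218103) = (-185 + 1)**2*(-1/218103) = (-184)**2*(-1/218103) = 33856*(-1/218103) = -33856/218103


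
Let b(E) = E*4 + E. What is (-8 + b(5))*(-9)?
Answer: -153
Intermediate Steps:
b(E) = 5*E (b(E) = 4*E + E = 5*E)
(-8 + b(5))*(-9) = (-8 + 5*5)*(-9) = (-8 + 25)*(-9) = 17*(-9) = -153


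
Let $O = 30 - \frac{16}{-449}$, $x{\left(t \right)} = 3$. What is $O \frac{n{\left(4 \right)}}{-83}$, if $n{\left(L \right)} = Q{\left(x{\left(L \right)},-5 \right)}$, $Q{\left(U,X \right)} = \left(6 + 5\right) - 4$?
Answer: $- \frac{94402}{37267} \approx -2.5331$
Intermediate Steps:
$Q{\left(U,X \right)} = 7$ ($Q{\left(U,X \right)} = 11 - 4 = 7$)
$n{\left(L \right)} = 7$
$O = \frac{13486}{449}$ ($O = 30 - 16 \left(- \frac{1}{449}\right) = 30 - - \frac{16}{449} = 30 + \frac{16}{449} = \frac{13486}{449} \approx 30.036$)
$O \frac{n{\left(4 \right)}}{-83} = \frac{13486 \frac{7}{-83}}{449} = \frac{13486 \cdot 7 \left(- \frac{1}{83}\right)}{449} = \frac{13486}{449} \left(- \frac{7}{83}\right) = - \frac{94402}{37267}$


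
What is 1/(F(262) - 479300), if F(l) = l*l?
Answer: -1/410656 ≈ -2.4351e-6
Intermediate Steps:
F(l) = l²
1/(F(262) - 479300) = 1/(262² - 479300) = 1/(68644 - 479300) = 1/(-410656) = -1/410656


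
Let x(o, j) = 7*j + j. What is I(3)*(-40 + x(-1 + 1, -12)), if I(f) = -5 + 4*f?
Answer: -952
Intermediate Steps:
x(o, j) = 8*j
I(3)*(-40 + x(-1 + 1, -12)) = (-5 + 4*3)*(-40 + 8*(-12)) = (-5 + 12)*(-40 - 96) = 7*(-136) = -952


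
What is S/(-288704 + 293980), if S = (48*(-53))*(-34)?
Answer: 21624/1319 ≈ 16.394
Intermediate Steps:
S = 86496 (S = -2544*(-34) = 86496)
S/(-288704 + 293980) = 86496/(-288704 + 293980) = 86496/5276 = 86496*(1/5276) = 21624/1319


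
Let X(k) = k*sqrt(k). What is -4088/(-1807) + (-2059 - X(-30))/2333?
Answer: 5816691/4215731 + 30*I*sqrt(30)/2333 ≈ 1.3798 + 0.070432*I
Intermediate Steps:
X(k) = k**(3/2)
-4088/(-1807) + (-2059 - X(-30))/2333 = -4088/(-1807) + (-2059 - (-30)**(3/2))/2333 = -4088*(-1/1807) + (-2059 - (-30)*I*sqrt(30))*(1/2333) = 4088/1807 + (-2059 + 30*I*sqrt(30))*(1/2333) = 4088/1807 + (-2059/2333 + 30*I*sqrt(30)/2333) = 5816691/4215731 + 30*I*sqrt(30)/2333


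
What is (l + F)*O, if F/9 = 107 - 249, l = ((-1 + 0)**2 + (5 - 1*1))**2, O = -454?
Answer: 568862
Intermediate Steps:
l = 25 (l = ((-1)**2 + (5 - 1))**2 = (1 + 4)**2 = 5**2 = 25)
F = -1278 (F = 9*(107 - 249) = 9*(-142) = -1278)
(l + F)*O = (25 - 1278)*(-454) = -1253*(-454) = 568862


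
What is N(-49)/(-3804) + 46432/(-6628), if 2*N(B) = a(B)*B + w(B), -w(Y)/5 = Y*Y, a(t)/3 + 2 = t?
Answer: -20210977/3151614 ≈ -6.4129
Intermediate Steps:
a(t) = -6 + 3*t
w(Y) = -5*Y² (w(Y) = -5*Y*Y = -5*Y²)
N(B) = -5*B²/2 + B*(-6 + 3*B)/2 (N(B) = ((-6 + 3*B)*B - 5*B²)/2 = (B*(-6 + 3*B) - 5*B²)/2 = (-5*B² + B*(-6 + 3*B))/2 = -5*B²/2 + B*(-6 + 3*B)/2)
N(-49)/(-3804) + 46432/(-6628) = -49*(-3 - 1*(-49))/(-3804) + 46432/(-6628) = -49*(-3 + 49)*(-1/3804) + 46432*(-1/6628) = -49*46*(-1/3804) - 11608/1657 = -2254*(-1/3804) - 11608/1657 = 1127/1902 - 11608/1657 = -20210977/3151614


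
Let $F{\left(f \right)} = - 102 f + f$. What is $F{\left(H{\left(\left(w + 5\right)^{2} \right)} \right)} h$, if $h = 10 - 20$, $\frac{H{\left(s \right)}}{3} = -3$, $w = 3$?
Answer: $-9090$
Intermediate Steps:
$H{\left(s \right)} = -9$ ($H{\left(s \right)} = 3 \left(-3\right) = -9$)
$h = -10$ ($h = 10 - 20 = -10$)
$F{\left(f \right)} = - 101 f$
$F{\left(H{\left(\left(w + 5\right)^{2} \right)} \right)} h = \left(-101\right) \left(-9\right) \left(-10\right) = 909 \left(-10\right) = -9090$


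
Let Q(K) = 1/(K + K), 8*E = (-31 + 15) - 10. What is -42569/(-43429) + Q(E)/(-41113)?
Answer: 22751897719/23211454201 ≈ 0.98020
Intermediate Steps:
E = -13/4 (E = ((-31 + 15) - 10)/8 = (-16 - 10)/8 = (⅛)*(-26) = -13/4 ≈ -3.2500)
Q(K) = 1/(2*K)
-42569/(-43429) + Q(E)/(-41113) = -42569/(-43429) + (1/(2*(-13/4)))/(-41113) = -42569*(-1/43429) + ((½)*(-4/13))*(-1/41113) = 42569/43429 - 2/13*(-1/41113) = 42569/43429 + 2/534469 = 22751897719/23211454201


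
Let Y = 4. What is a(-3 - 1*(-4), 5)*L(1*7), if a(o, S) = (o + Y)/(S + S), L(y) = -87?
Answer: -87/2 ≈ -43.500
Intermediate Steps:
a(o, S) = (4 + o)/(2*S) (a(o, S) = (o + 4)/(S + S) = (4 + o)/((2*S)) = (4 + o)*(1/(2*S)) = (4 + o)/(2*S))
a(-3 - 1*(-4), 5)*L(1*7) = ((½)*(4 + (-3 - 1*(-4)))/5)*(-87) = ((½)*(⅕)*(4 + (-3 + 4)))*(-87) = ((½)*(⅕)*(4 + 1))*(-87) = ((½)*(⅕)*5)*(-87) = (½)*(-87) = -87/2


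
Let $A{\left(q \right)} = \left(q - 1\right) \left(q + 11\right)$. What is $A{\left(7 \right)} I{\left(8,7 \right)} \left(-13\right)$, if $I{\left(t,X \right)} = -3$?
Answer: $4212$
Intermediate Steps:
$A{\left(q \right)} = \left(-1 + q\right) \left(11 + q\right)$
$A{\left(7 \right)} I{\left(8,7 \right)} \left(-13\right) = \left(-11 + 7^{2} + 10 \cdot 7\right) \left(-3\right) \left(-13\right) = \left(-11 + 49 + 70\right) \left(-3\right) \left(-13\right) = 108 \left(-3\right) \left(-13\right) = \left(-324\right) \left(-13\right) = 4212$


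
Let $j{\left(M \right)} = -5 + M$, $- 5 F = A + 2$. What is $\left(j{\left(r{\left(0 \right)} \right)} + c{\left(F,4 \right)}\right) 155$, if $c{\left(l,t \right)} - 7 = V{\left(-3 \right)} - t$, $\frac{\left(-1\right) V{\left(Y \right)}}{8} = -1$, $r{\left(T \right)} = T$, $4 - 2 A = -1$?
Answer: $930$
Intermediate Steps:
$A = \frac{5}{2}$ ($A = 2 - - \frac{1}{2} = 2 + \frac{1}{2} = \frac{5}{2} \approx 2.5$)
$V{\left(Y \right)} = 8$ ($V{\left(Y \right)} = \left(-8\right) \left(-1\right) = 8$)
$F = - \frac{9}{10}$ ($F = - \frac{\frac{5}{2} + 2}{5} = \left(- \frac{1}{5}\right) \frac{9}{2} = - \frac{9}{10} \approx -0.9$)
$c{\left(l,t \right)} = 15 - t$ ($c{\left(l,t \right)} = 7 - \left(-8 + t\right) = 15 - t$)
$\left(j{\left(r{\left(0 \right)} \right)} + c{\left(F,4 \right)}\right) 155 = \left(\left(-5 + 0\right) + \left(15 - 4\right)\right) 155 = \left(-5 + \left(15 - 4\right)\right) 155 = \left(-5 + 11\right) 155 = 6 \cdot 155 = 930$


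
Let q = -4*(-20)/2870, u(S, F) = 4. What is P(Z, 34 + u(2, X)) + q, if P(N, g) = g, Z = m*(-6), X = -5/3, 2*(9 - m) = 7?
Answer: 10914/287 ≈ 38.028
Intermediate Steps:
m = 11/2 (m = 9 - 1/2*7 = 9 - 7/2 = 11/2 ≈ 5.5000)
X = -5/3 (X = -5*1/3 = -5/3 ≈ -1.6667)
Z = -33 (Z = (11/2)*(-6) = -33)
q = 8/287 (q = 80*(1/2870) = 8/287 ≈ 0.027875)
P(Z, 34 + u(2, X)) + q = (34 + 4) + 8/287 = 38 + 8/287 = 10914/287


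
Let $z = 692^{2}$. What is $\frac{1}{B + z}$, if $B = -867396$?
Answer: $- \frac{1}{388532} \approx -2.5738 \cdot 10^{-6}$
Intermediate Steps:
$z = 478864$
$\frac{1}{B + z} = \frac{1}{-867396 + 478864} = \frac{1}{-388532} = - \frac{1}{388532}$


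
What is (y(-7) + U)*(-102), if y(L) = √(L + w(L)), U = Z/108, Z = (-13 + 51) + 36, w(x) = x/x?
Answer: -629/9 - 102*I*√6 ≈ -69.889 - 249.85*I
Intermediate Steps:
w(x) = 1
Z = 74 (Z = 38 + 36 = 74)
U = 37/54 (U = 74/108 = 74*(1/108) = 37/54 ≈ 0.68519)
y(L) = √(1 + L) (y(L) = √(L + 1) = √(1 + L))
(y(-7) + U)*(-102) = (√(1 - 7) + 37/54)*(-102) = (√(-6) + 37/54)*(-102) = (I*√6 + 37/54)*(-102) = (37/54 + I*√6)*(-102) = -629/9 - 102*I*√6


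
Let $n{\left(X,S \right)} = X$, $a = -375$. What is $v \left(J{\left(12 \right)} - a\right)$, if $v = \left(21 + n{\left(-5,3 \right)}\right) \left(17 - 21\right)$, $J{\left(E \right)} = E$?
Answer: $-24768$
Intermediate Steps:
$v = -64$ ($v = \left(21 - 5\right) \left(17 - 21\right) = 16 \left(-4\right) = -64$)
$v \left(J{\left(12 \right)} - a\right) = - 64 \left(12 - -375\right) = - 64 \left(12 + 375\right) = \left(-64\right) 387 = -24768$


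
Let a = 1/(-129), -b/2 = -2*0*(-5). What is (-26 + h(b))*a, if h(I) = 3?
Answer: 23/129 ≈ 0.17829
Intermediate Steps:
b = 0 (b = -2*(-2*0)*(-5) = -0*(-5) = -2*0 = 0)
a = -1/129 ≈ -0.0077519
(-26 + h(b))*a = (-26 + 3)*(-1/129) = -23*(-1/129) = 23/129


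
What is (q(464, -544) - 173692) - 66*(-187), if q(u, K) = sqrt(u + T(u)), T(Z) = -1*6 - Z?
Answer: -161350 + I*sqrt(6) ≈ -1.6135e+5 + 2.4495*I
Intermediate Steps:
T(Z) = -6 - Z
q(u, K) = I*sqrt(6) (q(u, K) = sqrt(u + (-6 - u)) = sqrt(-6) = I*sqrt(6))
(q(464, -544) - 173692) - 66*(-187) = (I*sqrt(6) - 173692) - 66*(-187) = (-173692 + I*sqrt(6)) + 12342 = -161350 + I*sqrt(6)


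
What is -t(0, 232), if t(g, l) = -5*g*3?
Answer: 0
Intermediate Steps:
t(g, l) = -15*g
-t(0, 232) = -(-15)*0 = -1*0 = 0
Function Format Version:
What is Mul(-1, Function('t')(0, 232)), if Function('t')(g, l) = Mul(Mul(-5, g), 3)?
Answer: 0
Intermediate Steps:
Function('t')(g, l) = Mul(-15, g)
Mul(-1, Function('t')(0, 232)) = Mul(-1, Mul(-15, 0)) = Mul(-1, 0) = 0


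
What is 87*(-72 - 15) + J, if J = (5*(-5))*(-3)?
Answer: -7494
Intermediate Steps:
J = 75 (J = -25*(-3) = 75)
87*(-72 - 15) + J = 87*(-72 - 15) + 75 = 87*(-87) + 75 = -7569 + 75 = -7494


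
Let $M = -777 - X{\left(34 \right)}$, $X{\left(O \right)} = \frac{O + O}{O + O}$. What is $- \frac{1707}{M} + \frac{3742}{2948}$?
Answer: $\frac{992939}{286693} \approx 3.4634$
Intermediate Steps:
$X{\left(O \right)} = 1$ ($X{\left(O \right)} = \frac{2 O}{2 O} = 2 O \frac{1}{2 O} = 1$)
$M = -778$ ($M = -777 - 1 = -778$)
$- \frac{1707}{M} + \frac{3742}{2948} = - \frac{1707}{-778} + \frac{3742}{2948} = \left(-1707\right) \left(- \frac{1}{778}\right) + 3742 \cdot \frac{1}{2948} = \frac{1707}{778} + \frac{1871}{1474} = \frac{992939}{286693}$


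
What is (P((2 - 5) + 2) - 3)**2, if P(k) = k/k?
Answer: 4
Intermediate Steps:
P(k) = 1
(P((2 - 5) + 2) - 3)**2 = (1 - 3)**2 = (-2)**2 = 4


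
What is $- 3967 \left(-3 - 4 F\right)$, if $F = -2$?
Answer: $-19835$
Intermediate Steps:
$- 3967 \left(-3 - 4 F\right) = - 3967 \left(-3 - -8\right) = - 3967 \left(-3 + 8\right) = \left(-3967\right) 5 = -19835$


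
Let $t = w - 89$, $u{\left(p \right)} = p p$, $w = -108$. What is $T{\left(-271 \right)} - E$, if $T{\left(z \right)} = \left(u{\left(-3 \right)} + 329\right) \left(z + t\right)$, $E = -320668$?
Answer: $162484$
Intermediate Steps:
$u{\left(p \right)} = p^{2}$
$t = -197$ ($t = -108 - 89 = -197$)
$T{\left(z \right)} = -66586 + 338 z$ ($T{\left(z \right)} = \left(\left(-3\right)^{2} + 329\right) \left(z - 197\right) = \left(9 + 329\right) \left(-197 + z\right) = 338 \left(-197 + z\right) = -66586 + 338 z$)
$T{\left(-271 \right)} - E = \left(-66586 + 338 \left(-271\right)\right) - -320668 = \left(-66586 - 91598\right) + 320668 = -158184 + 320668 = 162484$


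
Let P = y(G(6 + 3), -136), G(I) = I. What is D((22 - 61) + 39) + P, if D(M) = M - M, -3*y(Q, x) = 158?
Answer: -158/3 ≈ -52.667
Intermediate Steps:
y(Q, x) = -158/3 (y(Q, x) = -1/3*158 = -158/3)
P = -158/3 ≈ -52.667
D(M) = 0
D((22 - 61) + 39) + P = 0 - 158/3 = -158/3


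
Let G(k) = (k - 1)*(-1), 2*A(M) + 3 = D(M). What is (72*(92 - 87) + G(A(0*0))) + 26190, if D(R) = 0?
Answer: 53105/2 ≈ 26553.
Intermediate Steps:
A(M) = -3/2 (A(M) = -3/2 + (½)*0 = -3/2 + 0 = -3/2)
G(k) = 1 - k (G(k) = (-1 + k)*(-1) = 1 - k)
(72*(92 - 87) + G(A(0*0))) + 26190 = (72*(92 - 87) + (1 - 1*(-3/2))) + 26190 = (72*5 + (1 + 3/2)) + 26190 = (360 + 5/2) + 26190 = 725/2 + 26190 = 53105/2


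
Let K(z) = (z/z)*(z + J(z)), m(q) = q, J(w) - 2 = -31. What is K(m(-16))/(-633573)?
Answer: 5/70397 ≈ 7.1026e-5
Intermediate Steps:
J(w) = -29 (J(w) = 2 - 31 = -29)
K(z) = -29 + z (K(z) = (z/z)*(z - 29) = 1*(-29 + z) = -29 + z)
K(m(-16))/(-633573) = (-29 - 16)/(-633573) = -45*(-1/633573) = 5/70397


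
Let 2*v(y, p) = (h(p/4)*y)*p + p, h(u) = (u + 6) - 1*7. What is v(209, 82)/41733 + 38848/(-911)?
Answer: -2937964465/76037526 ≈ -38.638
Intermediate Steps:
h(u) = -1 + u (h(u) = (6 + u) - 7 = -1 + u)
v(y, p) = p/2 + p*y*(-1 + p/4)/2 (v(y, p) = (((-1 + p/4)*y)*p + p)/2 = ((y*(-1 + p/4))*p + p)/2 = (p*y*(-1 + p/4) + p)/2 = (p + p*y*(-1 + p/4))/2 = p/2 + p*y*(-1 + p/4)/2)
v(209, 82)/41733 + 38848/(-911) = ((1/8)*82*(4 + 209*(-4 + 82)))/41733 + 38848/(-911) = ((1/8)*82*(4 + 209*78))*(1/41733) + 38848*(-1/911) = ((1/8)*82*(4 + 16302))*(1/41733) - 38848/911 = ((1/8)*82*16306)*(1/41733) - 38848/911 = (334273/2)*(1/41733) - 38848/911 = 334273/83466 - 38848/911 = -2937964465/76037526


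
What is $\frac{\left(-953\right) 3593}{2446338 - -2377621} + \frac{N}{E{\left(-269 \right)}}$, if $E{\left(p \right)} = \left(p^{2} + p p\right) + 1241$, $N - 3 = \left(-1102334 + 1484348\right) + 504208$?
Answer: $\frac{3775316923548}{704119527517} \approx 5.3618$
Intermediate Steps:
$N = 886225$ ($N = 3 + \left(\left(-1102334 + 1484348\right) + 504208\right) = 3 + \left(382014 + 504208\right) = 3 + 886222 = 886225$)
$E{\left(p \right)} = 1241 + 2 p^{2}$ ($E{\left(p \right)} = \left(p^{2} + p^{2}\right) + 1241 = 2 p^{2} + 1241 = 1241 + 2 p^{2}$)
$\frac{\left(-953\right) 3593}{2446338 - -2377621} + \frac{N}{E{\left(-269 \right)}} = \frac{\left(-953\right) 3593}{2446338 - -2377621} + \frac{886225}{1241 + 2 \left(-269\right)^{2}} = - \frac{3424129}{2446338 + 2377621} + \frac{886225}{1241 + 2 \cdot 72361} = - \frac{3424129}{4823959} + \frac{886225}{1241 + 144722} = \left(-3424129\right) \frac{1}{4823959} + \frac{886225}{145963} = - \frac{3424129}{4823959} + 886225 \cdot \frac{1}{145963} = - \frac{3424129}{4823959} + \frac{886225}{145963} = \frac{3775316923548}{704119527517}$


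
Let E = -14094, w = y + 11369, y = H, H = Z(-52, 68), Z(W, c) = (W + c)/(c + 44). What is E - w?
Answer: -178242/7 ≈ -25463.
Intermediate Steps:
Z(W, c) = (W + c)/(44 + c)
H = 1/7 (H = (-52 + 68)/(44 + 68) = 16/112 = (1/112)*16 = 1/7 ≈ 0.14286)
y = 1/7 ≈ 0.14286
w = 79584/7 (w = 1/7 + 11369 = 79584/7 ≈ 11369.)
E - w = -14094 - 1*79584/7 = -14094 - 79584/7 = -178242/7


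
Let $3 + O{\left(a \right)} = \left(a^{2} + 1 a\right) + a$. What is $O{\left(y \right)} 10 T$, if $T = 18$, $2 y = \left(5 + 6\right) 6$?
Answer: $207360$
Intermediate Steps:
$y = 33$ ($y = \frac{\left(5 + 6\right) 6}{2} = \frac{11 \cdot 6}{2} = \frac{1}{2} \cdot 66 = 33$)
$O{\left(a \right)} = -3 + a^{2} + 2 a$ ($O{\left(a \right)} = -3 + \left(\left(a^{2} + 1 a\right) + a\right) = -3 + \left(\left(a^{2} + a\right) + a\right) = -3 + \left(\left(a + a^{2}\right) + a\right) = -3 + \left(a^{2} + 2 a\right) = -3 + a^{2} + 2 a$)
$O{\left(y \right)} 10 T = \left(-3 + 33^{2} + 2 \cdot 33\right) 10 \cdot 18 = \left(-3 + 1089 + 66\right) 10 \cdot 18 = 1152 \cdot 10 \cdot 18 = 11520 \cdot 18 = 207360$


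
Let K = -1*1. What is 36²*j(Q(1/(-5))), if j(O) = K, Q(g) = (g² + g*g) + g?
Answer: -1296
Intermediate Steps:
K = -1
Q(g) = g + 2*g² (Q(g) = (g² + g²) + g = 2*g² + g = g + 2*g²)
j(O) = -1
36²*j(Q(1/(-5))) = 36²*(-1) = 1296*(-1) = -1296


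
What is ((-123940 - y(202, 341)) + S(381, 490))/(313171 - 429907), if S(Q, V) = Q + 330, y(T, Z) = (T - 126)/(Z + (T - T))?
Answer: 14007055/13268992 ≈ 1.0556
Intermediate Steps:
y(T, Z) = (-126 + T)/Z (y(T, Z) = (-126 + T)/(Z + 0) = (-126 + T)/Z)
S(Q, V) = 330 + Q
((-123940 - y(202, 341)) + S(381, 490))/(313171 - 429907) = ((-123940 - (-126 + 202)/341) + (330 + 381))/(313171 - 429907) = ((-123940 - 76/341) + 711)/(-116736) = ((-123940 - 1*76/341) + 711)*(-1/116736) = ((-123940 - 76/341) + 711)*(-1/116736) = (-42263616/341 + 711)*(-1/116736) = -42021165/341*(-1/116736) = 14007055/13268992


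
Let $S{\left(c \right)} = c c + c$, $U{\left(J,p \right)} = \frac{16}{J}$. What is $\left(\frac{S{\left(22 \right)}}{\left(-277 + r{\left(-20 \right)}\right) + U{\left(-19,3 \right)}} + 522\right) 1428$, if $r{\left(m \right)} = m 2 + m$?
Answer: $\frac{681585216}{917} \approx 7.4328 \cdot 10^{5}$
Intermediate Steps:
$r{\left(m \right)} = 3 m$ ($r{\left(m \right)} = 2 m + m = 3 m$)
$S{\left(c \right)} = c + c^{2}$ ($S{\left(c \right)} = c^{2} + c = c + c^{2}$)
$\left(\frac{S{\left(22 \right)}}{\left(-277 + r{\left(-20 \right)}\right) + U{\left(-19,3 \right)}} + 522\right) 1428 = \left(\frac{22 \left(1 + 22\right)}{\left(-277 + 3 \left(-20\right)\right) + \frac{16}{-19}} + 522\right) 1428 = \left(\frac{22 \cdot 23}{\left(-277 - 60\right) + 16 \left(- \frac{1}{19}\right)} + 522\right) 1428 = \left(\frac{506}{-337 - \frac{16}{19}} + 522\right) 1428 = \left(\frac{506}{- \frac{6419}{19}} + 522\right) 1428 = \left(506 \left(- \frac{19}{6419}\right) + 522\right) 1428 = \left(- \frac{9614}{6419} + 522\right) 1428 = \frac{3341104}{6419} \cdot 1428 = \frac{681585216}{917}$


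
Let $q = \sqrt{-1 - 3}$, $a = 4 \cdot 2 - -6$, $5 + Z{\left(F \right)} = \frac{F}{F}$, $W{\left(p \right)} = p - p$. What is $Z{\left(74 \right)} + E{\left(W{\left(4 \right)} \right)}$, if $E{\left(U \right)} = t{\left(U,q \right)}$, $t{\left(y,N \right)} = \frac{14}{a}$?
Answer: $-3$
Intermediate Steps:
$W{\left(p \right)} = 0$
$Z{\left(F \right)} = -4$ ($Z{\left(F \right)} = -5 + \frac{F}{F} = -5 + 1 = -4$)
$a = 14$ ($a = 8 + 6 = 14$)
$q = 2 i$ ($q = \sqrt{-4} = 2 i \approx 2.0 i$)
$t{\left(y,N \right)} = 1$ ($t{\left(y,N \right)} = \frac{14}{14} = 14 \cdot \frac{1}{14} = 1$)
$E{\left(U \right)} = 1$
$Z{\left(74 \right)} + E{\left(W{\left(4 \right)} \right)} = -4 + 1 = -3$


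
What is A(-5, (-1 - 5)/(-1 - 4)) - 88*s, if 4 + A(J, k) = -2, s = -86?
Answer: 7562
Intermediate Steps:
A(J, k) = -6 (A(J, k) = -4 - 2 = -6)
A(-5, (-1 - 5)/(-1 - 4)) - 88*s = -6 - 88*(-86) = -6 + 7568 = 7562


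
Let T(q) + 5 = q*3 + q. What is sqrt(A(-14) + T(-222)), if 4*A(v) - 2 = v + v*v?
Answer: 11*I*sqrt(7) ≈ 29.103*I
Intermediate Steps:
A(v) = 1/2 + v/4 + v**2/4 (A(v) = 1/2 + (v + v*v)/4 = 1/2 + (v + v**2)/4 = 1/2 + (v/4 + v**2/4) = 1/2 + v/4 + v**2/4)
T(q) = -5 + 4*q (T(q) = -5 + (q*3 + q) = -5 + (3*q + q) = -5 + 4*q)
sqrt(A(-14) + T(-222)) = sqrt((1/2 + (1/4)*(-14) + (1/4)*(-14)**2) + (-5 + 4*(-222))) = sqrt((1/2 - 7/2 + (1/4)*196) + (-5 - 888)) = sqrt((1/2 - 7/2 + 49) - 893) = sqrt(46 - 893) = sqrt(-847) = 11*I*sqrt(7)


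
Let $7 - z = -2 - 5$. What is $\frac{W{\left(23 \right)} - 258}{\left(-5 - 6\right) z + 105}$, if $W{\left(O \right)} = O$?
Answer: $\frac{235}{49} \approx 4.7959$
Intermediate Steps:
$z = 14$ ($z = 7 - \left(-2 - 5\right) = 7 - -7 = 7 + 7 = 14$)
$\frac{W{\left(23 \right)} - 258}{\left(-5 - 6\right) z + 105} = \frac{23 - 258}{\left(-5 - 6\right) 14 + 105} = - \frac{235}{\left(-11\right) 14 + 105} = - \frac{235}{-154 + 105} = - \frac{235}{-49} = \left(-235\right) \left(- \frac{1}{49}\right) = \frac{235}{49}$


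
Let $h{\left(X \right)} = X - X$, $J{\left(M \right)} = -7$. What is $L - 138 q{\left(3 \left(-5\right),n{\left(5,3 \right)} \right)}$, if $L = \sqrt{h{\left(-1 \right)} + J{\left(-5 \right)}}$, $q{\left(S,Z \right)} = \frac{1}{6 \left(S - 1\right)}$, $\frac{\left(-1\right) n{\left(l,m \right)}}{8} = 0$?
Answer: $\frac{23}{16} + i \sqrt{7} \approx 1.4375 + 2.6458 i$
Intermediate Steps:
$n{\left(l,m \right)} = 0$ ($n{\left(l,m \right)} = \left(-8\right) 0 = 0$)
$q{\left(S,Z \right)} = \frac{1}{-6 + 6 S}$ ($q{\left(S,Z \right)} = \frac{1}{6 \left(-1 + S\right)} = \frac{1}{-6 + 6 S}$)
$h{\left(X \right)} = 0$
$L = i \sqrt{7}$ ($L = \sqrt{0 - 7} = \sqrt{-7} = i \sqrt{7} \approx 2.6458 i$)
$L - 138 q{\left(3 \left(-5\right),n{\left(5,3 \right)} \right)} = i \sqrt{7} - 138 \frac{1}{6 \left(-1 + 3 \left(-5\right)\right)} = i \sqrt{7} - 138 \frac{1}{6 \left(-1 - 15\right)} = i \sqrt{7} - 138 \frac{1}{6 \left(-16\right)} = i \sqrt{7} - 138 \cdot \frac{1}{6} \left(- \frac{1}{16}\right) = i \sqrt{7} - - \frac{23}{16} = i \sqrt{7} + \frac{23}{16} = \frac{23}{16} + i \sqrt{7}$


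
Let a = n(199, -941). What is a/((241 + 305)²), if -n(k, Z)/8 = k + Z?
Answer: 212/10647 ≈ 0.019912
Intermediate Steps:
n(k, Z) = -8*Z - 8*k (n(k, Z) = -8*(k + Z) = -8*(Z + k) = -8*Z - 8*k)
a = 5936 (a = -8*(-941) - 8*199 = 7528 - 1592 = 5936)
a/((241 + 305)²) = 5936/((241 + 305)²) = 5936/(546²) = 5936/298116 = 5936*(1/298116) = 212/10647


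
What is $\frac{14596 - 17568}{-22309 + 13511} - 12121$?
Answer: $- \frac{53318793}{4399} \approx -12121.0$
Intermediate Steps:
$\frac{14596 - 17568}{-22309 + 13511} - 12121 = - \frac{2972}{-8798} - 12121 = \left(-2972\right) \left(- \frac{1}{8798}\right) - 12121 = \frac{1486}{4399} - 12121 = - \frac{53318793}{4399}$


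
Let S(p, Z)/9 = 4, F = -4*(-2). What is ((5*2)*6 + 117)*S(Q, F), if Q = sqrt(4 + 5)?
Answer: 6372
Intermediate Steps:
F = 8
Q = 3 (Q = sqrt(9) = 3)
S(p, Z) = 36 (S(p, Z) = 9*4 = 36)
((5*2)*6 + 117)*S(Q, F) = ((5*2)*6 + 117)*36 = (10*6 + 117)*36 = (60 + 117)*36 = 177*36 = 6372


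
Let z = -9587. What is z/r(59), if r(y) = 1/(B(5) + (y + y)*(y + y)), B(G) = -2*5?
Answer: -133393518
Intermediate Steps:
B(G) = -10
r(y) = 1/(-10 + 4*y²) (r(y) = 1/(-10 + (y + y)*(y + y)) = 1/(-10 + (2*y)*(2*y)) = 1/(-10 + 4*y²))
z/r(59) = -9587/(1/(2*(-5 + 2*59²))) = -9587/(1/(2*(-5 + 2*3481))) = -9587/(1/(2*(-5 + 6962))) = -9587/((½)/6957) = -9587/((½)*(1/6957)) = -9587/1/13914 = -9587*13914 = -133393518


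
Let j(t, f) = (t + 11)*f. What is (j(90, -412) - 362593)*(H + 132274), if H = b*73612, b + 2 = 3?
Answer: -83220150630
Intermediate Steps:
b = 1 (b = -2 + 3 = 1)
j(t, f) = f*(11 + t) (j(t, f) = (11 + t)*f = f*(11 + t))
H = 73612 (H = 1*73612 = 73612)
(j(90, -412) - 362593)*(H + 132274) = (-412*(11 + 90) - 362593)*(73612 + 132274) = (-412*101 - 362593)*205886 = (-41612 - 362593)*205886 = -404205*205886 = -83220150630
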